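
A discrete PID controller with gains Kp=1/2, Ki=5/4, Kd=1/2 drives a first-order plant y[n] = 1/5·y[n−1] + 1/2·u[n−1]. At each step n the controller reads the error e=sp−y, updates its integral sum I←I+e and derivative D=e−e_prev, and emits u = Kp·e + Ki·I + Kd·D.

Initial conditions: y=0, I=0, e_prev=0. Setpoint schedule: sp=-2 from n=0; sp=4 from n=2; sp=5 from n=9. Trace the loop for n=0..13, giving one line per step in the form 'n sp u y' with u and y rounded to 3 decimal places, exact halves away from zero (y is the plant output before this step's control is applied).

(exact arithmetic carried between steps; '≈' marks a value shown rounded to 6 d.p. or computed from one; I and e_prev carry over from the previous line; the table rounds u and y to 3 d.p., halves away from zero)
n=0: y=0, sp=-2, e=sp−y=-2; I=-2, D=e−e_prev=-2; u=1/2·(-2)+5/4·(-2)+1/2·(-2)=-4.5; next y=1/5·0+1/2·(-4.5)=-2.25
n=1: y=-2.25, sp=-2, e=sp−y=0.25; I=-1.75, D=e−e_prev=2.25; u=1/2·0.25+5/4·(-1.75)+1/2·2.25=-0.9375; next y=1/5·(-2.25)+1/2·(-0.9375)=-0.91875
n=2: y=-0.91875, sp=4, e=sp−y=4.91875; I=3.16875, D=e−e_prev=4.66875; u=1/2·4.91875+5/4·3.16875+1/2·4.66875≈8.754688; next y=1/5·(-0.91875)+1/2·8.754688≈4.193594
n=3: y≈4.193594, sp=4, e=sp−y≈-0.193594; I≈2.975156, D=e−e_prev≈-5.112344; u=1/2·(-0.193594)+5/4·2.975156+1/2·(-5.112344)≈1.065977; next y=1/5·4.193594+1/2·1.065977≈1.371707
n=4: y≈1.371707, sp=4, e=sp−y≈2.628293; I≈5.603449, D=e−e_prev≈2.821887; u=1/2·2.628293+5/4·5.603449+1/2·2.821887≈9.729401; next y=1/5·1.371707+1/2·9.729401≈5.139042
n=5: y≈5.139042, sp=4, e=sp−y≈-1.139042; I≈4.464407, D=e−e_prev≈-3.767335; u=1/2·(-1.139042)+5/4·4.464407+1/2·(-3.767335)≈3.127320; next y=1/5·5.139042+1/2·3.127320≈2.591469
n=6: y≈2.591469, sp=4, e=sp−y≈1.408531; I≈5.872939, D=e−e_prev≈2.547574; u=1/2·1.408531+5/4·5.872939+1/2·2.547574≈9.319226; next y=1/5·2.591469+1/2·9.319226≈5.177907
n=7: y≈5.177907, sp=4, e=sp−y≈-1.177907; I≈4.695032, D=e−e_prev≈-2.586438; u=1/2·(-1.177907)+5/4·4.695032+1/2·(-2.586438)≈3.986618; next y=1/5·5.177907+1/2·3.986618≈3.028890
n=8: y≈3.028890, sp=4, e=sp−y≈0.971110; I≈5.666142, D=e−e_prev≈2.149016; u=1/2·0.971110+5/4·5.666142+1/2·2.149016≈8.642740; next y=1/5·3.028890+1/2·8.642740≈4.927148
n=9: y≈4.927148, sp=5, e=sp−y≈0.072852; I≈5.738994, D=e−e_prev≈-0.898258; u=1/2·0.072852+5/4·5.738994+1/2·(-0.898258)≈6.761039; next y=1/5·4.927148+1/2·6.761039≈4.365949
n=10: y≈4.365949, sp=5, e=sp−y≈0.634051; I≈6.373045, D=e−e_prev≈0.561199; u=1/2·0.634051+5/4·6.373045+1/2·0.561199≈8.563931; next y=1/5·4.365949+1/2·8.563931≈5.155155
n=11: y≈5.155155, sp=5, e=sp−y≈-0.155155; I≈6.217889, D=e−e_prev≈-0.789206; u=1/2·(-0.155155)+5/4·6.217889+1/2·(-0.789206)≈7.300181; next y=1/5·5.155155+1/2·7.300181≈4.681122
n=12: y≈4.681122, sp=5, e=sp−y≈0.318878; I≈6.536768, D=e−e_prev≈0.474034; u=1/2·0.318878+5/4·6.536768+1/2·0.474034≈8.567416; next y=1/5·4.681122+1/2·8.567416≈5.219932
n=13: y≈5.219932, sp=5, e=sp−y≈-0.219932; I≈6.316836, D=e−e_prev≈-0.538811; u=1/2·(-0.219932)+5/4·6.316836+1/2·(-0.538811)≈7.516673; next y=1/5·5.219932+1/2·7.516673≈4.802323

0 -2 -4.500 0.000
1 -2 -0.938 -2.250
2 4 8.755 -0.919
3 4 1.066 4.194
4 4 9.729 1.372
5 4 3.127 5.139
6 4 9.319 2.591
7 4 3.987 5.178
8 4 8.643 3.029
9 5 6.761 4.927
10 5 8.564 4.366
11 5 7.300 5.155
12 5 8.567 4.681
13 5 7.517 5.220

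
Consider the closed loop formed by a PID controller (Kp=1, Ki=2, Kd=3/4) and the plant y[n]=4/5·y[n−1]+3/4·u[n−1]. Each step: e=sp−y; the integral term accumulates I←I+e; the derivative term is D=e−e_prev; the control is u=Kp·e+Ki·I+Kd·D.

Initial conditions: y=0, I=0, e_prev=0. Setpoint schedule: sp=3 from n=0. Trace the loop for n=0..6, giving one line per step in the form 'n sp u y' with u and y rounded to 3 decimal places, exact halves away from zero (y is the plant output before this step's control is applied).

(exact arithmetic carried between steps; '≈' marks a value shown rounded to 6 d.p. or computed from one; I and e_prev carry over from the previous line; the table rounds u and y to 3 d.p., halves away from zero)
n=0: y=0, sp=3, e=sp−y=3; I=3, D=e−e_prev=3; u=1·3+2·3+3/4·3=11.25; next y=4/5·0+3/4·11.25=8.4375
n=1: y=8.4375, sp=3, e=sp−y=-5.4375; I=-2.4375, D=e−e_prev=-8.4375; u=1·(-5.4375)+2·(-2.4375)+3/4·(-8.4375)=-16.640625; next y=4/5·8.4375+3/4·(-16.640625)≈-5.730469
n=2: y≈-5.730469, sp=3, e=sp−y≈8.730469; I≈6.292969, D=e−e_prev≈14.167969; u=1·8.730469+2·6.292969+3/4·14.167969≈31.942383; next y=4/5·(-5.730469)+3/4·31.942383≈19.372412
n=3: y≈19.372412, sp=3, e=sp−y≈-16.372412; I≈-10.079443, D=e−e_prev≈-25.102881; u=1·(-16.372412)+2·(-10.079443)+3/4·(-25.102881)≈-55.358459; next y=4/5·19.372412+3/4·(-55.358459)≈-26.020915
n=4: y≈-26.020915, sp=3, e=sp−y≈29.020915; I≈18.941472, D=e−e_prev≈45.393327; u=1·29.020915+2·18.941472+3/4·45.393327≈100.948853; next y=4/5·(-26.020915)+3/4·100.948853≈54.894908
n=5: y≈54.894908, sp=3, e=sp−y≈-51.894908; I≈-32.953436, D=e−e_prev≈-80.915823; u=1·(-51.894908)+2·(-32.953436)+3/4·(-80.915823)≈-178.488648; next y=4/5·54.894908+3/4·(-178.488648)≈-89.950560
n=6: y≈-89.950560, sp=3, e=sp−y≈92.950560; I≈59.997123, D=e−e_prev≈144.845468; u=1·92.950560+2·59.997123+3/4·144.845468≈321.578907; next y=4/5·(-89.950560)+3/4·321.578907≈169.223733

0 3 11.250 0.000
1 3 -16.641 8.438
2 3 31.942 -5.730
3 3 -55.358 19.372
4 3 100.949 -26.021
5 3 -178.489 54.895
6 3 321.579 -89.951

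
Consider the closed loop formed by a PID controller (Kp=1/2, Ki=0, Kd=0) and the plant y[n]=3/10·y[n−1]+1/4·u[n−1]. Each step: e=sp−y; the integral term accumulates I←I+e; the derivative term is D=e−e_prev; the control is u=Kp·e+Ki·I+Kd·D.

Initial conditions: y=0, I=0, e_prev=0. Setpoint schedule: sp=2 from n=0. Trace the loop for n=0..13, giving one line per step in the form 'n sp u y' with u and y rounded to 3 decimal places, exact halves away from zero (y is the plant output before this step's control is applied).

(exact arithmetic carried between steps; '≈' marks a value shown rounded to 6 d.p. or computed from one; I and e_prev carry over from the previous line; the table rounds u and y to 3 d.p., halves away from zero)
n=0: y=0, sp=2, e=sp−y=2; I=2, D=e−e_prev=2; u=1/2·2+0·2+0·2=1; next y=3/10·0+1/4·1=0.25
n=1: y=0.25, sp=2, e=sp−y=1.75; I=3.75, D=e−e_prev=-0.25; u=1/2·1.75+0·3.75+0·(-0.25)=0.875; next y=3/10·0.25+1/4·0.875=0.29375
n=2: y=0.29375, sp=2, e=sp−y=1.70625; I=5.45625, D=e−e_prev=-0.04375; u=1/2·1.70625+0·5.45625+0·(-0.04375)=0.853125; next y=3/10·0.29375+1/4·0.853125≈0.301406
n=3: y≈0.301406, sp=2, e=sp−y≈1.698594; I≈7.154844, D=e−e_prev≈-0.007656; u=1/2·1.698594+0·7.154844+0·(-0.007656)≈0.849297; next y=3/10·0.301406+1/4·0.849297≈0.302746
n=4: y≈0.302746, sp=2, e=sp−y≈1.697254; I≈8.852098, D=e−e_prev≈-0.001340; u=1/2·1.697254+0·8.852098+0·(-0.001340)≈0.848627; next y=3/10·0.302746+1/4·0.848627≈0.302981
n=5: y≈0.302981, sp=2, e=sp−y≈1.697019; I≈10.549117, D=e−e_prev≈-0.000234; u=1/2·1.697019+0·10.549117+0·(-0.000234)≈0.848510; next y=3/10·0.302981+1/4·0.848510≈0.303022
n=6: y≈0.303022, sp=2, e=sp−y≈1.696978; I≈12.246095, D=e−e_prev≈-0.000041; u=1/2·1.696978+0·12.246095+0·(-0.000041)≈0.848489; next y=3/10·0.303022+1/4·0.848489≈0.303029
n=7: y≈0.303029, sp=2, e=sp−y≈1.696971; I≈13.943067, D=e−e_prev≈-0.000007; u=1/2·1.696971+0·13.943067+0·(-0.000007)≈0.848486; next y=3/10·0.303029+1/4·0.848486≈0.303030
n=8: y≈0.303030, sp=2, e=sp−y≈1.696970; I≈15.640037, D=e−e_prev≈-0.000001; u=1/2·1.696970+0·15.640037+0·(-0.000001)≈0.848485; next y=3/10·0.303030+1/4·0.848485≈0.303030
n=9: y≈0.303030, sp=2, e=sp−y≈1.696970; I≈17.337006, D=e−e_prev≈0.000000; u=1/2·1.696970+0·17.337006+0·0.000000≈0.848485; next y=3/10·0.303030+1/4·0.848485≈0.303030
n=10: y≈0.303030, sp=2, e=sp−y≈1.696970; I≈19.033976, D=e−e_prev≈0.000000; u=1/2·1.696970+0·19.033976+0·0.000000≈0.848485; next y=3/10·0.303030+1/4·0.848485≈0.303030
n=11: y≈0.303030, sp=2, e=sp−y≈1.696970; I≈20.730946, D=e−e_prev≈0.000000; u=1/2·1.696970+0·20.730946+0·0.000000≈0.848485; next y=3/10·0.303030+1/4·0.848485≈0.303030
n=12: y≈0.303030, sp=2, e=sp−y≈1.696970; I≈22.427916, D=e−e_prev≈0.000000; u=1/2·1.696970+0·22.427916+0·0.000000≈0.848485; next y=3/10·0.303030+1/4·0.848485≈0.303030
n=13: y≈0.303030, sp=2, e=sp−y≈1.696970; I≈24.124885, D=e−e_prev≈0.000000; u=1/2·1.696970+0·24.124885+0·0.000000≈0.848485; next y=3/10·0.303030+1/4·0.848485≈0.303030

0 2 1.000 0.000
1 2 0.875 0.250
2 2 0.853 0.294
3 2 0.849 0.301
4 2 0.849 0.303
5 2 0.849 0.303
6 2 0.848 0.303
7 2 0.848 0.303
8 2 0.848 0.303
9 2 0.848 0.303
10 2 0.848 0.303
11 2 0.848 0.303
12 2 0.848 0.303
13 2 0.848 0.303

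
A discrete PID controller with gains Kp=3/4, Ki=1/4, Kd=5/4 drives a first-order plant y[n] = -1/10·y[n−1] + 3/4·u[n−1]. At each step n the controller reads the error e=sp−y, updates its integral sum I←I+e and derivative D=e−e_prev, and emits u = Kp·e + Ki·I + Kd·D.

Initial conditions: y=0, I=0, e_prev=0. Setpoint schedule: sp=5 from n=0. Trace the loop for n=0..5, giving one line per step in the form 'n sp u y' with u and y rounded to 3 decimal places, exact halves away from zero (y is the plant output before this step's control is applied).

(exact arithmetic carried between steps; '≈' marks a value shown rounded to 6 d.p. or computed from one; I and e_prev carry over from the previous line; the table rounds u and y to 3 d.p., halves away from zero)
n=0: y=0, sp=5, e=sp−y=5; I=5, D=e−e_prev=5; u=3/4·5+1/4·5+5/4·5=11.25; next y=-1/10·0+3/4·11.25=8.4375
n=1: y=8.4375, sp=5, e=sp−y=-3.4375; I=1.5625, D=e−e_prev=-8.4375; u=3/4·(-3.4375)+1/4·1.5625+5/4·(-8.4375)=-12.734375; next y=-1/10·8.4375+3/4·(-12.734375)≈-10.394531
n=2: y≈-10.394531, sp=5, e=sp−y≈15.394531; I≈16.957031, D=e−e_prev≈18.832031; u=3/4·15.394531+1/4·16.957031+5/4·18.832031≈39.325195; next y=-1/10·(-10.394531)+3/4·39.325195≈30.533350
n=3: y≈30.533350, sp=5, e=sp−y≈-25.533350; I≈-8.576318, D=e−e_prev≈-40.927881; u=3/4·(-25.533350)+1/4·(-8.576318)+5/4·(-40.927881)≈-72.453943; next y=-1/10·30.533350+3/4·(-72.453943)≈-57.393792
n=4: y≈-57.393792, sp=5, e=sp−y≈62.393792; I≈53.817474, D=e−e_prev≈87.927142; u=3/4·62.393792+1/4·53.817474+5/4·87.927142≈170.158640; next y=-1/10·(-57.393792)+3/4·170.158640≈133.358359
n=5: y≈133.358359, sp=5, e=sp−y≈-128.358359; I≈-74.540885, D=e−e_prev≈-190.752151; u=3/4·(-128.358359)+1/4·(-74.540885)+5/4·(-190.752151)≈-353.344179; next y=-1/10·133.358359+3/4·(-353.344179)≈-278.343970

0 5 11.250 0.000
1 5 -12.734 8.438
2 5 39.325 -10.395
3 5 -72.454 30.533
4 5 170.159 -57.394
5 5 -353.344 133.358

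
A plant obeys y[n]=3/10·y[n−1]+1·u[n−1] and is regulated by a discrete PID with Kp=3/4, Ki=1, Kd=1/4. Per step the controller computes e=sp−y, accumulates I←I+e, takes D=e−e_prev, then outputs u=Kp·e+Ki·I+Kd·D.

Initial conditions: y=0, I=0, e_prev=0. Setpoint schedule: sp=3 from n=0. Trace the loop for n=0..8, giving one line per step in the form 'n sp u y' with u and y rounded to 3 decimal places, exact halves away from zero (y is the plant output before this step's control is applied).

(exact arithmetic carried between steps; '≈' marks a value shown rounded to 6 d.p. or computed from one; I and e_prev carry over from the previous line; the table rounds u and y to 3 d.p., halves away from zero)
n=0: y=0, sp=3, e=sp−y=3; I=3, D=e−e_prev=3; u=3/4·3+1·3+1/4·3=6; next y=3/10·0+1·6=6
n=1: y=6, sp=3, e=sp−y=-3; I=0, D=e−e_prev=-6; u=3/4·(-3)+1·0+1/4·(-6)=-3.75; next y=3/10·6+1·(-3.75)=-1.95
n=2: y=-1.95, sp=3, e=sp−y=4.95; I=4.95, D=e−e_prev=7.95; u=3/4·4.95+1·4.95+1/4·7.95=10.65; next y=3/10·(-1.95)+1·10.65=10.065
n=3: y=10.065, sp=3, e=sp−y=-7.065; I=-2.115, D=e−e_prev=-12.015; u=3/4·(-7.065)+1·(-2.115)+1/4·(-12.015)=-10.4175; next y=3/10·10.065+1·(-10.4175)=-7.398
n=4: y=-7.398, sp=3, e=sp−y=10.398; I=8.283, D=e−e_prev=17.463; u=3/4·10.398+1·8.283+1/4·17.463=20.44725; next y=3/10·(-7.398)+1·20.44725=18.22785
n=5: y=18.22785, sp=3, e=sp−y=-15.22785; I=-6.94485, D=e−e_prev=-25.62585; u=3/4·(-15.22785)+1·(-6.94485)+1/4·(-25.62585)=-24.7722; next y=3/10·18.22785+1·(-24.7722)=-19.303845
n=6: y=-19.303845, sp=3, e=sp−y=22.303845; I=15.358995, D=e−e_prev=37.531695; u=3/4·22.303845+1·15.358995+1/4·37.531695≈41.469803; next y=3/10·(-19.303845)+1·41.469803≈35.678649
n=7: y=35.678649, sp=3, e=sp−y=-32.678649; I=-17.319654, D=e−e_prev=-54.982494; u=3/4·(-32.678649)+1·(-17.319654)+1/4·(-54.982494)≈-55.574264; next y=3/10·35.678649+1·(-55.574264)≈-44.870670
n=8: y≈-44.870670, sp=3, e=sp−y≈47.870670; I≈30.551016, D=e−e_prev≈80.549319; u=3/4·47.870670+1·30.551016+1/4·80.549319≈86.591347; next y=3/10·(-44.870670)+1·86.591347≈73.130146

0 3 6.000 0.000
1 3 -3.750 6.000
2 3 10.650 -1.950
3 3 -10.418 10.065
4 3 20.447 -7.398
5 3 -24.772 18.228
6 3 41.470 -19.304
7 3 -55.574 35.679
8 3 86.591 -44.871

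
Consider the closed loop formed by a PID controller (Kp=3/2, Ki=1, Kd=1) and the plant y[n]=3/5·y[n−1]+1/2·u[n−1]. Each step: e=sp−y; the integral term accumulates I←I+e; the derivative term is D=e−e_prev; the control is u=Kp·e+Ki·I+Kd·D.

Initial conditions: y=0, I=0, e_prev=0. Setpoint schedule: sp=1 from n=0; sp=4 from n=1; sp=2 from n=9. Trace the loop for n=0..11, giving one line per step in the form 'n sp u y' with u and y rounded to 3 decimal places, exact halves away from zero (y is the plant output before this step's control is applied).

0 1 3.500 0.000
1 4 7.875 1.750
2 4 -2.456 4.988
3 4 11.075 1.764
4 4 -6.823 6.596
5 4 16.588 0.546
6 4 -14.272 8.621
7 4 26.228 -1.963
8 4 -27.041 11.936
9 2 35.955 -6.359
10 2 -43.805 14.162
11 2 61.039 -13.405

(exact arithmetic carried between steps; '≈' marks a value shown rounded to 6 d.p. or computed from one; I and e_prev carry over from the previous line; the table rounds u and y to 3 d.p., halves away from zero)
n=0: y=0, sp=1, e=sp−y=1; I=1, D=e−e_prev=1; u=3/2·1+1·1+1·1=3.5; next y=3/5·0+1/2·3.5=1.75
n=1: y=1.75, sp=4, e=sp−y=2.25; I=3.25, D=e−e_prev=1.25; u=3/2·2.25+1·3.25+1·1.25=7.875; next y=3/5·1.75+1/2·7.875=4.9875
n=2: y=4.9875, sp=4, e=sp−y=-0.9875; I=2.2625, D=e−e_prev=-3.2375; u=3/2·(-0.9875)+1·2.2625+1·(-3.2375)=-2.45625; next y=3/5·4.9875+1/2·(-2.45625)=1.764375
n=3: y=1.764375, sp=4, e=sp−y=2.235625; I=4.498125, D=e−e_prev=3.223125; u=3/2·2.235625+1·4.498125+1·3.223125≈11.074688; next y=3/5·1.764375+1/2·11.074688≈6.595969
n=4: y≈6.595969, sp=4, e=sp−y≈-2.595969; I≈1.902156, D=e−e_prev≈-4.831594; u=3/2·(-2.595969)+1·1.902156+1·(-4.831594)≈-6.823391; next y=3/5·6.595969+1/2·(-6.823391)≈0.545886
n=5: y≈0.545886, sp=4, e=sp−y≈3.454114; I≈5.356270, D=e−e_prev≈6.050083; u=3/2·3.454114+1·5.356270+1·6.050083≈16.587524; next y=3/5·0.545886+1/2·16.587524≈8.621294
n=6: y≈8.621294, sp=4, e=sp−y≈-4.621294; I≈0.734977, D=e−e_prev≈-8.075408; u=3/2·(-4.621294)+1·0.734977+1·(-8.075408)≈-14.272372; next y=3/5·8.621294+1/2·(-14.272372)≈-1.963410
n=7: y≈-1.963410, sp=4, e=sp−y≈5.963410; I≈6.698386, D=e−e_prev≈10.584703; u=3/2·5.963410+1·6.698386+1·10.584703≈26.228204; next y=3/5·(-1.963410)+1/2·26.228204≈11.936056
n=8: y≈11.936056, sp=4, e=sp−y≈-7.936056; I≈-1.237670, D=e−e_prev≈-13.899466; u=3/2·(-7.936056)+1·(-1.237670)+1·(-13.899466)≈-27.041220; next y=3/5·11.936056+1/2·(-27.041220)≈-6.358976
n=9: y≈-6.358976, sp=2, e=sp−y≈8.358976; I≈7.121306, D=e−e_prev≈16.295032; u=3/2·8.358976+1·7.121306+1·16.295032≈35.954803; next y=3/5·(-6.358976)+1/2·35.954803≈14.162016
n=10: y≈14.162016, sp=2, e=sp−y≈-12.162016; I≈-5.040710, D=e−e_prev≈-20.520992; u=3/2·(-12.162016)+1·(-5.040710)+1·(-20.520992)≈-43.804725; next y=3/5·14.162016+1/2·(-43.804725)≈-13.405153
n=11: y≈-13.405153, sp=2, e=sp−y≈15.405153; I≈10.364444, D=e−e_prev≈27.567169; u=3/2·15.405153+1·10.364444+1·27.567169≈61.039343; next y=3/5·(-13.405153)+1/2·61.039343≈22.476579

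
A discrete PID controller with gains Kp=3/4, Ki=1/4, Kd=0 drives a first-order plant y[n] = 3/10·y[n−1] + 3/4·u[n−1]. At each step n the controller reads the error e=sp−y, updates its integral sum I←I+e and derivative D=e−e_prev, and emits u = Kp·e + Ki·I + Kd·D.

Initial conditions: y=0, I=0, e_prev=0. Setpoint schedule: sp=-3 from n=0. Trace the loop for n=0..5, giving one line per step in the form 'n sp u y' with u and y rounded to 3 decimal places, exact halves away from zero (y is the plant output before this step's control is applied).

0 -3 -3.000 0.000
1 -3 -1.500 -2.250
2 -3 -2.138 -1.800
3 -3 -2.094 -2.143
4 -3 -2.238 -2.214
5 -3 -2.306 -2.343

(exact arithmetic carried between steps; '≈' marks a value shown rounded to 6 d.p. or computed from one; I and e_prev carry over from the previous line; the table rounds u and y to 3 d.p., halves away from zero)
n=0: y=0, sp=-3, e=sp−y=-3; I=-3, D=e−e_prev=-3; u=3/4·(-3)+1/4·(-3)+0·(-3)=-3; next y=3/10·0+3/4·(-3)=-2.25
n=1: y=-2.25, sp=-3, e=sp−y=-0.75; I=-3.75, D=e−e_prev=2.25; u=3/4·(-0.75)+1/4·(-3.75)+0·2.25=-1.5; next y=3/10·(-2.25)+3/4·(-1.5)=-1.8
n=2: y=-1.8, sp=-3, e=sp−y=-1.2; I=-4.95, D=e−e_prev=-0.45; u=3/4·(-1.2)+1/4·(-4.95)+0·(-0.45)=-2.1375; next y=3/10·(-1.8)+3/4·(-2.1375)=-2.143125
n=3: y=-2.143125, sp=-3, e=sp−y=-0.856875; I=-5.806875, D=e−e_prev=0.343125; u=3/4·(-0.856875)+1/4·(-5.806875)+0·0.343125=-2.094375; next y=3/10·(-2.143125)+3/4·(-2.094375)≈-2.213719
n=4: y≈-2.213719, sp=-3, e=sp−y≈-0.786281; I≈-6.593156, D=e−e_prev≈0.070594; u=3/4·(-0.786281)+1/4·(-6.593156)+0·0.070594≈-2.238; next y=3/10·(-2.213719)+3/4·(-2.238)≈-2.342616
n=5: y≈-2.342616, sp=-3, e=sp−y≈-0.657384; I≈-7.250541, D=e−e_prev≈0.128897; u=3/4·(-0.657384)+1/4·(-7.250541)+0·0.128897≈-2.305673; next y=3/10·(-2.342616)+3/4·(-2.305673)≈-2.432040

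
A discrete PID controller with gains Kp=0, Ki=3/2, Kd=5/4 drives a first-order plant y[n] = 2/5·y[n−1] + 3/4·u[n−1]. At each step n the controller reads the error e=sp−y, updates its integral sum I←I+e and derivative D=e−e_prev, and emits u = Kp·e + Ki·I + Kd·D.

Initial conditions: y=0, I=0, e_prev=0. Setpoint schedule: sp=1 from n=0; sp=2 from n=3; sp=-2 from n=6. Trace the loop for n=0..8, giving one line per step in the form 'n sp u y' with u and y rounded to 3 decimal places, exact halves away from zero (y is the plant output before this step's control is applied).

(exact arithmetic carried between steps; '≈' marks a value shown rounded to 6 d.p. or computed from one; I and e_prev carry over from the previous line; the table rounds u and y to 3 d.p., halves away from zero)
n=0: y=0, sp=1, e=sp−y=1; I=1, D=e−e_prev=1; u=0·1+3/2·1+5/4·1=2.75; next y=2/5·0+3/4·2.75=2.0625
n=1: y=2.0625, sp=1, e=sp−y=-1.0625; I=-0.0625, D=e−e_prev=-2.0625; u=0·(-1.0625)+3/2·(-0.0625)+5/4·(-2.0625)=-2.671875; next y=2/5·2.0625+3/4·(-2.671875)≈-1.178906
n=2: y≈-1.178906, sp=1, e=sp−y≈2.178906; I≈2.116406, D=e−e_prev≈3.241406; u=0·2.178906+3/2·2.116406+5/4·3.241406≈7.226367; next y=2/5·(-1.178906)+3/4·7.226367≈4.948213
n=3: y≈4.948213, sp=2, e=sp−y≈-2.948213; I≈-0.831807, D=e−e_prev≈-5.127119; u=0·(-2.948213)+3/2·(-0.831807)+5/4·(-5.127119)≈-7.656609; next y=2/5·4.948213+3/4·(-7.656609)≈-3.763172
n=4: y≈-3.763172, sp=2, e=sp−y≈5.763172; I≈4.931365, D=e−e_prev≈8.711384; u=0·5.763172+3/2·4.931365+5/4·8.711384≈18.286278; next y=2/5·(-3.763172)+3/4·18.286278≈12.209440
n=5: y≈12.209440, sp=2, e=sp−y≈-10.209440; I≈-5.278075, D=e−e_prev≈-15.972611; u=0·(-10.209440)+3/2·(-5.278075)+5/4·(-15.972611)≈-27.882876; next y=2/5·12.209440+3/4·(-27.882876)≈-16.028381
n=6: y≈-16.028381, sp=-2, e=sp−y≈14.028381; I≈8.750307, D=e−e_prev≈24.237821; u=0·14.028381+3/2·8.750307+5/4·24.237821≈43.422736; next y=2/5·(-16.028381)+3/4·43.422736≈26.155700
n=7: y≈26.155700, sp=-2, e=sp−y≈-28.155700; I≈-19.405393, D=e−e_prev≈-42.184081; u=0·(-28.155700)+3/2·(-19.405393)+5/4·(-42.184081)≈-81.838191; next y=2/5·26.155700+3/4·(-81.838191)≈-50.916363
n=8: y≈-50.916363, sp=-2, e=sp−y≈48.916363; I≈29.510970, D=e−e_prev≈77.072063; u=0·48.916363+3/2·29.510970+5/4·77.072063≈140.606534; next y=2/5·(-50.916363)+3/4·140.606534≈85.088355

0 1 2.750 0.000
1 1 -2.672 2.063
2 1 7.226 -1.179
3 2 -7.657 4.948
4 2 18.286 -3.763
5 2 -27.883 12.209
6 -2 43.423 -16.028
7 -2 -81.838 26.156
8 -2 140.607 -50.916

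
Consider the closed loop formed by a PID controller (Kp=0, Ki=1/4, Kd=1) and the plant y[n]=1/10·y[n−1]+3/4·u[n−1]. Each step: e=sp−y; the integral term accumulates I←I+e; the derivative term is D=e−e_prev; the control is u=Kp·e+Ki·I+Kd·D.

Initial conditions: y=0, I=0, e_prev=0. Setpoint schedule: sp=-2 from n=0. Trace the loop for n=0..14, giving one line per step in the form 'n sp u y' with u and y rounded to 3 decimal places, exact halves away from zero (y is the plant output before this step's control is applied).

(exact arithmetic carried between steps; '≈' marks a value shown rounded to 6 d.p. or computed from one; I and e_prev carry over from the previous line; the table rounds u and y to 3 d.p., halves away from zero)
n=0: y=0, sp=-2, e=sp−y=-2; I=-2, D=e−e_prev=-2; u=0·(-2)+1/4·(-2)+1·(-2)=-2.5; next y=1/10·0+3/4·(-2.5)=-1.875
n=1: y=-1.875, sp=-2, e=sp−y=-0.125; I=-2.125, D=e−e_prev=1.875; u=0·(-0.125)+1/4·(-2.125)+1·1.875=1.34375; next y=1/10·(-1.875)+3/4·1.34375≈0.820313
n=2: y≈0.820313, sp=-2, e=sp−y≈-2.820313; I≈-4.945313, D=e−e_prev≈-2.695313; u=0·(-2.820313)+1/4·(-4.945313)+1·(-2.695313)≈-3.931641; next y=1/10·0.820313+3/4·(-3.931641)≈-2.866699
n=3: y≈-2.866699, sp=-2, e=sp−y≈0.866699; I≈-4.078613, D=e−e_prev≈3.687012; u=0·0.866699+1/4·(-4.078613)+1·3.687012≈2.667358; next y=1/10·(-2.866699)+3/4·2.667358≈1.713849
n=4: y≈1.713849, sp=-2, e=sp−y≈-3.713849; I≈-7.792462, D=e−e_prev≈-4.580548; u=0·(-3.713849)+1/4·(-7.792462)+1·(-4.580548)≈-6.528664; next y=1/10·1.713849+3/4·(-6.528664)≈-4.725113
n=5: y≈-4.725113, sp=-2, e=sp−y≈2.725113; I≈-5.067349, D=e−e_prev≈6.438962; u=0·2.725113+1/4·(-5.067349)+1·6.438962≈5.172124; next y=1/10·(-4.725113)+3/4·5.172124≈3.406582
n=6: y≈3.406582, sp=-2, e=sp−y≈-5.406582; I≈-10.473931, D=e−e_prev≈-8.131695; u=0·(-5.406582)+1/4·(-10.473931)+1·(-8.131695)≈-10.750178; next y=1/10·3.406582+3/4·(-10.750178)≈-7.721975
n=7: y≈-7.721975, sp=-2, e=sp−y≈5.721975; I≈-4.751956, D=e−e_prev≈11.128557; u=0·5.721975+1/4·(-4.751956)+1·11.128557≈9.940568; next y=1/10·(-7.721975)+3/4·9.940568≈6.683228
n=8: y≈6.683228, sp=-2, e=sp−y≈-8.683228; I≈-13.435185, D=e−e_prev≈-14.405204; u=0·(-8.683228)+1/4·(-13.435185)+1·(-14.405204)≈-17.764000; next y=1/10·6.683228+3/4·(-17.764000)≈-12.654677
n=9: y≈-12.654677, sp=-2, e=sp−y≈10.654677; I≈-2.780508, D=e−e_prev≈19.337905; u=0·10.654677+1/4·(-2.780508)+1·19.337905≈18.642778; next y=1/10·(-12.654677)+3/4·18.642778≈12.716616
n=10: y≈12.716616, sp=-2, e=sp−y≈-14.716616; I≈-17.497124, D=e−e_prev≈-25.371293; u=0·(-14.716616)+1/4·(-17.497124)+1·(-25.371293)≈-29.745574; next y=1/10·12.716616+3/4·(-29.745574)≈-21.037519
n=11: y≈-21.037519, sp=-2, e=sp−y≈19.037519; I≈1.540395, D=e−e_prev≈33.754135; u=0·19.037519+1/4·1.540395+1·33.754135≈34.139234; next y=1/10·(-21.037519)+3/4·34.139234≈23.500674
n=12: y≈23.500674, sp=-2, e=sp−y≈-25.500674; I≈-23.960279, D=e−e_prev≈-44.538192; u=0·(-25.500674)+1/4·(-23.960279)+1·(-44.538192)≈-50.528262; next y=1/10·23.500674+3/4·(-50.528262)≈-35.546129
n=13: y≈-35.546129, sp=-2, e=sp−y≈33.546129; I≈9.585851, D=e−e_prev≈59.046803; u=0·33.546129+1/4·9.585851+1·59.046803≈61.443265; next y=1/10·(-35.546129)+3/4·61.443265≈42.527836
n=14: y≈42.527836, sp=-2, e=sp−y≈-44.527836; I≈-34.941985, D=e−e_prev≈-78.073965; u=0·(-44.527836)+1/4·(-34.941985)+1·(-78.073965)≈-86.809462; next y=1/10·42.527836+3/4·(-86.809462)≈-60.854313

0 -2 -2.500 0.000
1 -2 1.344 -1.875
2 -2 -3.932 0.820
3 -2 2.667 -2.867
4 -2 -6.529 1.714
5 -2 5.172 -4.725
6 -2 -10.750 3.407
7 -2 9.941 -7.722
8 -2 -17.764 6.683
9 -2 18.643 -12.655
10 -2 -29.746 12.717
11 -2 34.139 -21.038
12 -2 -50.528 23.501
13 -2 61.443 -35.546
14 -2 -86.809 42.528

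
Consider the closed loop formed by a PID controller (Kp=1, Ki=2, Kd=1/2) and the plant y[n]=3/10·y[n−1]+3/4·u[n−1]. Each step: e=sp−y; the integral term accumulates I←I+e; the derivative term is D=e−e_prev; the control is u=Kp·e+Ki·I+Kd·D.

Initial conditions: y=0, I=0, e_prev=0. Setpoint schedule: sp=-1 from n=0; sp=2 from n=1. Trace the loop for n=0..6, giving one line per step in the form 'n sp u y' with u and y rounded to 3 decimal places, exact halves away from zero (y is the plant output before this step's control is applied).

0 -1 -3.500 0.000
1 2 14.688 -2.625
2 2 -23.861 10.228
3 2 53.803 -14.827
4 2 -102.630 35.904
5 2 212.297 -66.201
6 2 -421.826 139.362

(exact arithmetic carried between steps; '≈' marks a value shown rounded to 6 d.p. or computed from one; I and e_prev carry over from the previous line; the table rounds u and y to 3 d.p., halves away from zero)
n=0: y=0, sp=-1, e=sp−y=-1; I=-1, D=e−e_prev=-1; u=1·(-1)+2·(-1)+1/2·(-1)=-3.5; next y=3/10·0+3/4·(-3.5)=-2.625
n=1: y=-2.625, sp=2, e=sp−y=4.625; I=3.625, D=e−e_prev=5.625; u=1·4.625+2·3.625+1/2·5.625=14.6875; next y=3/10·(-2.625)+3/4·14.6875=10.228125
n=2: y=10.228125, sp=2, e=sp−y=-8.228125; I=-4.603125, D=e−e_prev=-12.853125; u=1·(-8.228125)+2·(-4.603125)+1/2·(-12.853125)≈-23.860938; next y=3/10·10.228125+3/4·(-23.860938)≈-14.827266
n=3: y≈-14.827266, sp=2, e=sp−y≈16.827266; I≈12.224141, D=e−e_prev≈25.055391; u=1·16.827266+2·12.224141+1/2·25.055391≈53.803242; next y=3/10·(-14.827266)+3/4·53.803242≈35.904252
n=4: y≈35.904252, sp=2, e=sp−y≈-33.904252; I≈-21.680111, D=e−e_prev≈-50.731518; u=1·(-33.904252)+2·(-21.680111)+1/2·(-50.731518)≈-102.630233; next y=3/10·35.904252+3/4·(-102.630233)≈-66.201399
n=5: y≈-66.201399, sp=2, e=sp−y≈68.201399; I≈46.521288, D=e−e_prev≈102.105651; u=1·68.201399+2·46.521288+1/2·102.105651≈212.296801; next y=3/10·(-66.201399)+3/4·212.296801≈139.362181
n=6: y≈139.362181, sp=2, e=sp−y≈-137.362181; I≈-90.840893, D=e−e_prev≈-205.563581; u=1·(-137.362181)+2·(-90.840893)+1/2·(-205.563581)≈-421.825758; next y=3/10·139.362181+3/4·(-421.825758)≈-274.560664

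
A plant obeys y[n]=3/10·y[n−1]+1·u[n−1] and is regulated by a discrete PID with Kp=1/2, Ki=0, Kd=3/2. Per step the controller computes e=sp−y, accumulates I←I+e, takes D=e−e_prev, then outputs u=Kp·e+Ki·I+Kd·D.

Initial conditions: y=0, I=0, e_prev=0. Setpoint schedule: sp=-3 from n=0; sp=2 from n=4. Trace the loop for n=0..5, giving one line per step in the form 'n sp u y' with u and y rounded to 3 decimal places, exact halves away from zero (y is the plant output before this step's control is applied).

0 -3 -6.000 0.000
1 -3 10.500 -6.000
2 -3 -27.900 8.700
3 -3 62.130 -25.290
4 2 -138.521 54.543
5 2 327.131 -122.158

(exact arithmetic carried between steps; '≈' marks a value shown rounded to 6 d.p. or computed from one; I and e_prev carry over from the previous line; the table rounds u and y to 3 d.p., halves away from zero)
n=0: y=0, sp=-3, e=sp−y=-3; I=-3, D=e−e_prev=-3; u=1/2·(-3)+0·(-3)+3/2·(-3)=-6; next y=3/10·0+1·(-6)=-6
n=1: y=-6, sp=-3, e=sp−y=3; I=0, D=e−e_prev=6; u=1/2·3+0·0+3/2·6=10.5; next y=3/10·(-6)+1·10.5=8.7
n=2: y=8.7, sp=-3, e=sp−y=-11.7; I=-11.7, D=e−e_prev=-14.7; u=1/2·(-11.7)+0·(-11.7)+3/2·(-14.7)=-27.9; next y=3/10·8.7+1·(-27.9)=-25.29
n=3: y=-25.29, sp=-3, e=sp−y=22.29; I=10.59, D=e−e_prev=33.99; u=1/2·22.29+0·10.59+3/2·33.99=62.13; next y=3/10·(-25.29)+1·62.13=54.543
n=4: y=54.543, sp=2, e=sp−y=-52.543; I=-41.953, D=e−e_prev=-74.833; u=1/2·(-52.543)+0·(-41.953)+3/2·(-74.833)=-138.521; next y=3/10·54.543+1·(-138.521)=-122.1581
n=5: y=-122.1581, sp=2, e=sp−y=124.1581; I=82.2051, D=e−e_prev=176.7011; u=1/2·124.1581+0·82.2051+3/2·176.7011=327.1307; next y=3/10·(-122.1581)+1·327.1307=290.48327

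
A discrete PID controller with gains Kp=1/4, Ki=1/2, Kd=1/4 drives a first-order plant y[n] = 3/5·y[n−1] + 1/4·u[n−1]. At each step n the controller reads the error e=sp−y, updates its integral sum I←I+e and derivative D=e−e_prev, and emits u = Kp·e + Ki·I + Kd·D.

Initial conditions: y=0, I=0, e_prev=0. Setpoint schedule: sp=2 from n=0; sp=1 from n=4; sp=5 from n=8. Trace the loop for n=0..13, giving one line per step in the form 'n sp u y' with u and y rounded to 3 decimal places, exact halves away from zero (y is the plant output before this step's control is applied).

(exact arithmetic carried between steps; '≈' marks a value shown rounded to 6 d.p. or computed from one; I and e_prev carry over from the previous line; the table rounds u and y to 3 d.p., halves away from zero)
n=0: y=0, sp=2, e=sp−y=2; I=2, D=e−e_prev=2; u=1/4·2+1/2·2+1/4·2=2; next y=3/5·0+1/4·2=0.5
n=1: y=0.5, sp=2, e=sp−y=1.5; I=3.5, D=e−e_prev=-0.5; u=1/4·1.5+1/2·3.5+1/4·(-0.5)=2; next y=3/5·0.5+1/4·2=0.8
n=2: y=0.8, sp=2, e=sp−y=1.2; I=4.7, D=e−e_prev=-0.3; u=1/4·1.2+1/2·4.7+1/4·(-0.3)=2.575; next y=3/5·0.8+1/4·2.575=1.12375
n=3: y=1.12375, sp=2, e=sp−y=0.87625; I=5.57625, D=e−e_prev=-0.32375; u=1/4·0.87625+1/2·5.57625+1/4·(-0.32375)=2.92625; next y=3/5·1.12375+1/4·2.92625≈1.405813
n=4: y≈1.405813, sp=1, e=sp−y≈-0.405813; I≈5.170438, D=e−e_prev≈-1.282063; u=1/4·(-0.405813)+1/2·5.170438+1/4·(-1.282063)≈2.16325; next y=3/5·1.405813+1/4·2.16325≈1.3843
n=5: y=1.3843, sp=1, e=sp−y=-0.3843; I≈4.786138, D=e−e_prev≈0.021513; u=1/4·(-0.3843)+1/2·4.786138+1/4·0.021513≈2.302372; next y=3/5·1.3843+1/4·2.302372≈1.406173
n=6: y≈1.406173, sp=1, e=sp−y≈-0.406173; I≈4.379965, D=e−e_prev≈-0.021873; u=1/4·(-0.406173)+1/2·4.379965+1/4·(-0.021873)≈2.082971; next y=3/5·1.406173+1/4·2.082971≈1.364446
n=7: y≈1.364446, sp=1, e=sp−y≈-0.364446; I≈4.015518, D=e−e_prev≈0.041726; u=1/4·(-0.364446)+1/2·4.015518+1/4·0.041726≈1.927079; next y=3/5·1.364446+1/4·1.927079≈1.300438
n=8: y≈1.300438, sp=5, e=sp−y≈3.699562; I≈7.715080, D=e−e_prev≈4.064009; u=1/4·3.699562+1/2·7.715080+1/4·4.064009≈5.798433; next y=3/5·1.300438+1/4·5.798433≈2.229871
n=9: y≈2.229871, sp=5, e=sp−y≈2.770129; I≈10.485210, D=e−e_prev≈-0.929433; u=1/4·2.770129+1/2·10.485210+1/4·(-0.929433)≈5.702779; next y=3/5·2.229871+1/4·5.702779≈2.763617
n=10: y≈2.763617, sp=5, e=sp−y≈2.236383; I≈12.721592, D=e−e_prev≈-0.533746; u=1/4·2.236383+1/2·12.721592+1/4·(-0.533746)≈6.786455; next y=3/5·2.763617+1/4·6.786455≈3.354784
n=11: y≈3.354784, sp=5, e=sp−y≈1.645216; I≈14.366808, D=e−e_prev≈-0.591167; u=1/4·1.645216+1/2·14.366808+1/4·(-0.591167)≈7.446916; next y=3/5·3.354784+1/4·7.446916≈3.874600
n=12: y≈3.874600, sp=5, e=sp−y≈1.125400; I≈15.492209, D=e−e_prev≈-0.519815; u=1/4·1.125400+1/2·15.492209+1/4·(-0.519815)≈7.897501; next y=3/5·3.874600+1/4·7.897501≈4.299135
n=13: y≈4.299135, sp=5, e=sp−y≈0.700865; I≈16.193074, D=e−e_prev≈-0.424535; u=1/4·0.700865+1/2·16.193074+1/4·(-0.424535)≈8.165619; next y=3/5·4.299135+1/4·8.165619≈4.620886

0 2 2.000 0.000
1 2 2.000 0.500
2 2 2.575 0.800
3 2 2.926 1.124
4 1 2.163 1.406
5 1 2.302 1.384
6 1 2.083 1.406
7 1 1.927 1.364
8 5 5.798 1.300
9 5 5.703 2.230
10 5 6.786 2.764
11 5 7.447 3.355
12 5 7.898 3.875
13 5 8.166 4.299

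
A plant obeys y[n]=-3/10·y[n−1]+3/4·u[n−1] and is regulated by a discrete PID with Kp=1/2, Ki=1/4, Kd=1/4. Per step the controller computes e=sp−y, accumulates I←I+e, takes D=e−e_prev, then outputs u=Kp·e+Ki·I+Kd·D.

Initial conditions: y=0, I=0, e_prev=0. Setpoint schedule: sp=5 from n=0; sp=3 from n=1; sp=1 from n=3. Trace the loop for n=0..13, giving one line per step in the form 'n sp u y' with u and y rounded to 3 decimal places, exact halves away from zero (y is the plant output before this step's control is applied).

(exact arithmetic carried between steps; '≈' marks a value shown rounded to 6 d.p. or computed from one; I and e_prev carry over from the previous line; the table rounds u and y to 3 d.p., halves away from zero)
n=0: y=0, sp=5, e=sp−y=5; I=5, D=e−e_prev=5; u=1/2·5+1/4·5+1/4·5=5; next y=-3/10·0+3/4·5=3.75
n=1: y=3.75, sp=3, e=sp−y=-0.75; I=4.25, D=e−e_prev=-5.75; u=1/2·(-0.75)+1/4·4.25+1/4·(-5.75)=-0.75; next y=-3/10·3.75+3/4·(-0.75)=-1.6875
n=2: y=-1.6875, sp=3, e=sp−y=4.6875; I=8.9375, D=e−e_prev=5.4375; u=1/2·4.6875+1/4·8.9375+1/4·5.4375=5.9375; next y=-3/10·(-1.6875)+3/4·5.9375=4.959375
n=3: y=4.959375, sp=1, e=sp−y=-3.959375; I=4.978125, D=e−e_prev=-8.646875; u=1/2·(-3.959375)+1/4·4.978125+1/4·(-8.646875)=-2.896875; next y=-3/10·4.959375+3/4·(-2.896875)≈-3.660469
n=4: y≈-3.660469, sp=1, e=sp−y≈4.660469; I≈9.638594, D=e−e_prev≈8.619844; u=1/2·4.660469+1/4·9.638594+1/4·8.619844≈6.894844; next y=-3/10·(-3.660469)+3/4·6.894844≈6.269273
n=5: y≈6.269273, sp=1, e=sp−y≈-5.269273; I≈4.369320, D=e−e_prev≈-9.929742; u=1/2·(-5.269273)+1/4·4.369320+1/4·(-9.929742)≈-4.024742; next y=-3/10·6.269273+3/4·(-4.024742)≈-4.899339
n=6: y≈-4.899339, sp=1, e=sp−y≈5.899339; I≈10.268659, D=e−e_prev≈11.168612; u=1/2·5.899339+1/4·10.268659+1/4·11.168612≈8.308987; next y=-3/10·(-4.899339)+3/4·8.308987≈7.701542
n=7: y≈7.701542, sp=1, e=sp−y≈-6.701542; I≈3.567117, D=e−e_prev≈-12.600881; u=1/2·(-6.701542)+1/4·3.567117+1/4·(-12.600881)≈-5.609212; next y=-3/10·7.701542+3/4·(-5.609212)≈-6.517371
n=8: y≈-6.517371, sp=1, e=sp−y≈7.517371; I≈11.084489, D=e−e_prev≈14.218913; u=1/2·7.517371+1/4·11.084489+1/4·14.218913≈10.084536; next y=-3/10·(-6.517371)+3/4·10.084536≈9.518614
n=9: y≈9.518614, sp=1, e=sp−y≈-8.518614; I≈2.565875, D=e−e_prev≈-16.035985; u=1/2·(-8.518614)+1/4·2.565875+1/4·(-16.035985)≈-7.626834; next y=-3/10·9.518614+3/4·(-7.626834)≈-8.575710
n=10: y≈-8.575710, sp=1, e=sp−y≈9.575710; I≈12.141585, D=e−e_prev≈18.094323; u=1/2·9.575710+1/4·12.141585+1/4·18.094323≈12.346832; next y=-3/10·(-8.575710)+3/4·12.346832≈11.832837
n=11: y≈11.832837, sp=1, e=sp−y≈-10.832837; I≈1.308748, D=e−e_prev≈-20.408547; u=1/2·(-10.832837)+1/4·1.308748+1/4·(-20.408547)≈-10.191368; next y=-3/10·11.832837+3/4·(-10.191368)≈-11.193377
n=12: y≈-11.193377, sp=1, e=sp−y≈12.193377; I≈13.502125, D=e−e_prev≈23.026214; u=1/2·12.193377+1/4·13.502125+1/4·23.026214≈15.228773; next y=-3/10·(-11.193377)+3/4·15.228773≈14.779593
n=13: y≈14.779593, sp=1, e=sp−y≈-13.779593; I≈-0.277468, D=e−e_prev≈-25.972970; u=1/2·(-13.779593)+1/4·(-0.277468)+1/4·(-25.972970)≈-13.452406; next y=-3/10·14.779593+3/4·(-13.452406)≈-14.523183

0 5 5.000 0.000
1 3 -0.750 3.750
2 3 5.938 -1.688
3 1 -2.897 4.959
4 1 6.895 -3.660
5 1 -4.025 6.269
6 1 8.309 -4.899
7 1 -5.609 7.702
8 1 10.085 -6.517
9 1 -7.627 9.519
10 1 12.347 -8.576
11 1 -10.191 11.833
12 1 15.229 -11.193
13 1 -13.452 14.780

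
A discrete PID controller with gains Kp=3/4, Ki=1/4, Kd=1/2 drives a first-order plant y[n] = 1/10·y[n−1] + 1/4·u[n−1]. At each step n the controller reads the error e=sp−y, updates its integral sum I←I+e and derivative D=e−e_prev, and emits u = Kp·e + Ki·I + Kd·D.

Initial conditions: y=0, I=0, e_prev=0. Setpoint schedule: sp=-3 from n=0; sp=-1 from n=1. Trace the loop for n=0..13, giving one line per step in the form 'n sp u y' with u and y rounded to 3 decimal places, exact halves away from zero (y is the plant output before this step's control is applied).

0 -3 -4.500 0.000
1 -1 0.938 -1.125
2 -1 -2.464 0.122
3 -1 -1.033 -0.604
4 -1 -1.922 -0.319
5 -1 -1.659 -0.512
6 -1 -1.948 -0.466
7 -1 -1.957 -0.534
8 -1 -2.094 -0.543
9 -1 -2.160 -0.578
10 -1 -2.253 -0.598
11 -1 -2.326 -0.623
12 -1 -2.401 -0.644
13 -1 -2.469 -0.665

(exact arithmetic carried between steps; '≈' marks a value shown rounded to 6 d.p. or computed from one; I and e_prev carry over from the previous line; the table rounds u and y to 3 d.p., halves away from zero)
n=0: y=0, sp=-3, e=sp−y=-3; I=-3, D=e−e_prev=-3; u=3/4·(-3)+1/4·(-3)+1/2·(-3)=-4.5; next y=1/10·0+1/4·(-4.5)=-1.125
n=1: y=-1.125, sp=-1, e=sp−y=0.125; I=-2.875, D=e−e_prev=3.125; u=3/4·0.125+1/4·(-2.875)+1/2·3.125=0.9375; next y=1/10·(-1.125)+1/4·0.9375=0.121875
n=2: y=0.121875, sp=-1, e=sp−y=-1.121875; I=-3.996875, D=e−e_prev=-1.246875; u=3/4·(-1.121875)+1/4·(-3.996875)+1/2·(-1.246875)≈-2.464063; next y=1/10·0.121875+1/4·(-2.464063)≈-0.603828
n=3: y≈-0.603828, sp=-1, e=sp−y≈-0.396172; I≈-4.393047, D=e−e_prev≈0.725703; u=3/4·(-0.396172)+1/4·(-4.393047)+1/2·0.725703≈-1.032539; next y=1/10·(-0.603828)+1/4·(-1.032539)≈-0.318518
n=4: y≈-0.318518, sp=-1, e=sp−y≈-0.681482; I≈-5.074529, D=e−e_prev≈-0.285311; u=3/4·(-0.681482)+1/4·(-5.074529)+1/2·(-0.285311)≈-1.922399; next y=1/10·(-0.318518)+1/4·(-1.922399)≈-0.512452
n=5: y≈-0.512452, sp=-1, e=sp−y≈-0.487548; I≈-5.562078, D=e−e_prev≈0.193934; u=3/4·(-0.487548)+1/4·(-5.562078)+1/2·0.193934≈-1.659214; next y=1/10·(-0.512452)+1/4·(-1.659214)≈-0.466049
n=6: y≈-0.466049, sp=-1, e=sp−y≈-0.533951; I≈-6.096029, D=e−e_prev≈-0.046403; u=3/4·(-0.533951)+1/4·(-6.096029)+1/2·(-0.046403)≈-1.947672; next y=1/10·(-0.466049)+1/4·(-1.947672)≈-0.533523
n=7: y≈-0.533523, sp=-1, e=sp−y≈-0.466477; I≈-6.562506, D=e−e_prev≈0.067474; u=3/4·(-0.466477)+1/4·(-6.562506)+1/2·0.067474≈-1.956747; next y=1/10·(-0.533523)+1/4·(-1.956747)≈-0.542539
n=8: y≈-0.542539, sp=-1, e=sp−y≈-0.457461; I≈-7.019967, D=e−e_prev≈0.009016; u=3/4·(-0.457461)+1/4·(-7.019967)+1/2·0.009016≈-2.093579; next y=1/10·(-0.542539)+1/4·(-2.093579)≈-0.577649
n=9: y≈-0.577649, sp=-1, e=sp−y≈-0.422351; I≈-7.442318, D=e−e_prev≈0.035110; u=3/4·(-0.422351)+1/4·(-7.442318)+1/2·0.035110≈-2.159788; next y=1/10·(-0.577649)+1/4·(-2.159788)≈-0.597712
n=10: y≈-0.597712, sp=-1, e=sp−y≈-0.402288; I≈-7.844606, D=e−e_prev≈0.020063; u=3/4·(-0.402288)+1/4·(-7.844606)+1/2·0.020063≈-2.252836; next y=1/10·(-0.597712)+1/4·(-2.252836)≈-0.622980
n=11: y≈-0.622980, sp=-1, e=sp−y≈-0.377020; I≈-8.221626, D=e−e_prev≈0.025268; u=3/4·(-0.377020)+1/4·(-8.221626)+1/2·0.025268≈-2.325537; next y=1/10·(-0.622980)+1/4·(-2.325537)≈-0.643682
n=12: y≈-0.643682, sp=-1, e=sp−y≈-0.356318; I≈-8.577944, D=e−e_prev≈0.020702; u=3/4·(-0.356318)+1/4·(-8.577944)+1/2·0.020702≈-2.401373; next y=1/10·(-0.643682)+1/4·(-2.401373)≈-0.664712
n=13: y≈-0.664712, sp=-1, e=sp−y≈-0.335288; I≈-8.913232, D=e−e_prev≈0.021029; u=3/4·(-0.335288)+1/4·(-8.913232)+1/2·0.021029≈-2.469260; next y=1/10·(-0.664712)+1/4·(-2.469260)≈-0.683786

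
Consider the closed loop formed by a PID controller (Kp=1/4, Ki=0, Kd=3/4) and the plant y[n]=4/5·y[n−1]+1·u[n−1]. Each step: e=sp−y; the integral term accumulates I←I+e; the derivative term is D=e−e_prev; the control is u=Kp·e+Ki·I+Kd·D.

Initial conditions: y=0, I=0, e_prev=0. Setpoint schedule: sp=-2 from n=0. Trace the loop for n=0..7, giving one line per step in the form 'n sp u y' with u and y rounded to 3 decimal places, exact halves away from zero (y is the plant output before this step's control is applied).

(exact arithmetic carried between steps; '≈' marks a value shown rounded to 6 d.p. or computed from one; I and e_prev carry over from the previous line; the table rounds u and y to 3 d.p., halves away from zero)
n=0: y=0, sp=-2, e=sp−y=-2; I=-2, D=e−e_prev=-2; u=1/4·(-2)+0·(-2)+3/4·(-2)=-2; next y=4/5·0+1·(-2)=-2
n=1: y=-2, sp=-2, e=sp−y=0; I=-2, D=e−e_prev=2; u=1/4·0+0·(-2)+3/4·2=1.5; next y=4/5·(-2)+1·1.5=-0.1
n=2: y=-0.1, sp=-2, e=sp−y=-1.9; I=-3.9, D=e−e_prev=-1.9; u=1/4·(-1.9)+0·(-3.9)+3/4·(-1.9)=-1.9; next y=4/5·(-0.1)+1·(-1.9)=-1.98
n=3: y=-1.98, sp=-2, e=sp−y=-0.02; I=-3.92, D=e−e_prev=1.88; u=1/4·(-0.02)+0·(-3.92)+3/4·1.88=1.405; next y=4/5·(-1.98)+1·1.405=-0.179
n=4: y=-0.179, sp=-2, e=sp−y=-1.821; I=-5.741, D=e−e_prev=-1.801; u=1/4·(-1.821)+0·(-5.741)+3/4·(-1.801)=-1.806; next y=4/5·(-0.179)+1·(-1.806)=-1.9492
n=5: y=-1.9492, sp=-2, e=sp−y=-0.0508; I=-5.7918, D=e−e_prev=1.7702; u=1/4·(-0.0508)+0·(-5.7918)+3/4·1.7702=1.31495; next y=4/5·(-1.9492)+1·1.31495=-0.24441
n=6: y=-0.24441, sp=-2, e=sp−y=-1.75559; I=-7.54739, D=e−e_prev=-1.70479; u=1/4·(-1.75559)+0·(-7.54739)+3/4·(-1.70479)=-1.71749; next y=4/5·(-0.24441)+1·(-1.71749)=-1.913018
n=7: y=-1.913018, sp=-2, e=sp−y=-0.086982; I=-7.634372, D=e−e_prev=1.668608; u=1/4·(-0.086982)+0·(-7.634372)+3/4·1.668608≈1.229711; next y=4/5·(-1.913018)+1·1.229711≈-0.300704

0 -2 -2.000 0.000
1 -2 1.500 -2.000
2 -2 -1.900 -0.100
3 -2 1.405 -1.980
4 -2 -1.806 -0.179
5 -2 1.315 -1.949
6 -2 -1.717 -0.244
7 -2 1.230 -1.913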